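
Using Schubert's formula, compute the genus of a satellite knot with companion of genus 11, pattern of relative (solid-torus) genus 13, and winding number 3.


Schubert: g(satellite) = g_rel(pattern) + |winding| * g(companion),
where g_rel(pattern) is the genus of the pattern relative to the solid torus.
= 13 + 3 * 11
= 13 + 33 = 46

46


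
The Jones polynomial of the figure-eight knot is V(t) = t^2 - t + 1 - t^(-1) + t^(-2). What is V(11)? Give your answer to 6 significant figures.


Substituting t = 11 into V(t) = t^2 - t + 1 - t^(-1) + t^(-2):
  (+)t^(2) = 121
  (-)t^(1) = -11
  (+)t^(0) = 1
  (-)t^(-1) = -0.0909091
  (+)t^(-2) = 0.00826446
Sum = (121) + (-11) + (1) + (-0.0909091) + (0.00826446)
= 110.9173554
Rounded to 6 significant figures: 110.917

110.917


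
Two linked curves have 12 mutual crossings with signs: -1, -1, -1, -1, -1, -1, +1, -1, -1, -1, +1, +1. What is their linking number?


Step 1: Count positive crossings: 3
Step 2: Count negative crossings: 9
Step 3: Sum of signs = 3 - 9 = -6
Step 4: Linking number = sum/2 = -6/2 = -3

-3


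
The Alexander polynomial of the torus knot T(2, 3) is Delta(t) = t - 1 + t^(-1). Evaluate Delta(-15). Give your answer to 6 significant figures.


Substituting t = -15 into Delta(t) = t - 1 + t^(-1):
Term values: (-15) + (-1) + (-0.0666667)
Sum = -16.06666667
Rounded to 6 significant figures: -16.0667

-16.0667


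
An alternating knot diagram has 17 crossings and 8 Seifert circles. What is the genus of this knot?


For alternating knots, g = (c - s + 1)/2.
= (17 - 8 + 1)/2
= 10/2 = 5

5


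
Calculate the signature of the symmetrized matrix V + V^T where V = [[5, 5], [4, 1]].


Step 1: V + V^T = [[10, 9], [9, 2]]
Step 2: trace = 12, det = -61
Step 3: Discriminant = 12^2 - 4*(-61) = 388
Step 4: Eigenvalues: 15.8489, -3.84886
Step 5: Signature = (# positive eigenvalues) - (# negative eigenvalues) = 0

0


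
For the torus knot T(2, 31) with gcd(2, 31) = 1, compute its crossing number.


For a torus knot T(p, q) with gcd(p,q)=1,
the crossing number is min(p*(q-1), q*(p-1)).
p*(q-1) = 2*30 = 60
q*(p-1) = 31*1 = 31
min(60, 31) = 31

31


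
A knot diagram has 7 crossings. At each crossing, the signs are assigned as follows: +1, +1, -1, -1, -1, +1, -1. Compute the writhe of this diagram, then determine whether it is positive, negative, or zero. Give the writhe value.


Step 1: Count positive crossings (+1).
Positive crossings: 3
Step 2: Count negative crossings (-1).
Negative crossings: 4
Step 3: Writhe = (positive) - (negative)
w = 3 - 4 = -1
Step 4: |w| = 1, and w is negative

-1


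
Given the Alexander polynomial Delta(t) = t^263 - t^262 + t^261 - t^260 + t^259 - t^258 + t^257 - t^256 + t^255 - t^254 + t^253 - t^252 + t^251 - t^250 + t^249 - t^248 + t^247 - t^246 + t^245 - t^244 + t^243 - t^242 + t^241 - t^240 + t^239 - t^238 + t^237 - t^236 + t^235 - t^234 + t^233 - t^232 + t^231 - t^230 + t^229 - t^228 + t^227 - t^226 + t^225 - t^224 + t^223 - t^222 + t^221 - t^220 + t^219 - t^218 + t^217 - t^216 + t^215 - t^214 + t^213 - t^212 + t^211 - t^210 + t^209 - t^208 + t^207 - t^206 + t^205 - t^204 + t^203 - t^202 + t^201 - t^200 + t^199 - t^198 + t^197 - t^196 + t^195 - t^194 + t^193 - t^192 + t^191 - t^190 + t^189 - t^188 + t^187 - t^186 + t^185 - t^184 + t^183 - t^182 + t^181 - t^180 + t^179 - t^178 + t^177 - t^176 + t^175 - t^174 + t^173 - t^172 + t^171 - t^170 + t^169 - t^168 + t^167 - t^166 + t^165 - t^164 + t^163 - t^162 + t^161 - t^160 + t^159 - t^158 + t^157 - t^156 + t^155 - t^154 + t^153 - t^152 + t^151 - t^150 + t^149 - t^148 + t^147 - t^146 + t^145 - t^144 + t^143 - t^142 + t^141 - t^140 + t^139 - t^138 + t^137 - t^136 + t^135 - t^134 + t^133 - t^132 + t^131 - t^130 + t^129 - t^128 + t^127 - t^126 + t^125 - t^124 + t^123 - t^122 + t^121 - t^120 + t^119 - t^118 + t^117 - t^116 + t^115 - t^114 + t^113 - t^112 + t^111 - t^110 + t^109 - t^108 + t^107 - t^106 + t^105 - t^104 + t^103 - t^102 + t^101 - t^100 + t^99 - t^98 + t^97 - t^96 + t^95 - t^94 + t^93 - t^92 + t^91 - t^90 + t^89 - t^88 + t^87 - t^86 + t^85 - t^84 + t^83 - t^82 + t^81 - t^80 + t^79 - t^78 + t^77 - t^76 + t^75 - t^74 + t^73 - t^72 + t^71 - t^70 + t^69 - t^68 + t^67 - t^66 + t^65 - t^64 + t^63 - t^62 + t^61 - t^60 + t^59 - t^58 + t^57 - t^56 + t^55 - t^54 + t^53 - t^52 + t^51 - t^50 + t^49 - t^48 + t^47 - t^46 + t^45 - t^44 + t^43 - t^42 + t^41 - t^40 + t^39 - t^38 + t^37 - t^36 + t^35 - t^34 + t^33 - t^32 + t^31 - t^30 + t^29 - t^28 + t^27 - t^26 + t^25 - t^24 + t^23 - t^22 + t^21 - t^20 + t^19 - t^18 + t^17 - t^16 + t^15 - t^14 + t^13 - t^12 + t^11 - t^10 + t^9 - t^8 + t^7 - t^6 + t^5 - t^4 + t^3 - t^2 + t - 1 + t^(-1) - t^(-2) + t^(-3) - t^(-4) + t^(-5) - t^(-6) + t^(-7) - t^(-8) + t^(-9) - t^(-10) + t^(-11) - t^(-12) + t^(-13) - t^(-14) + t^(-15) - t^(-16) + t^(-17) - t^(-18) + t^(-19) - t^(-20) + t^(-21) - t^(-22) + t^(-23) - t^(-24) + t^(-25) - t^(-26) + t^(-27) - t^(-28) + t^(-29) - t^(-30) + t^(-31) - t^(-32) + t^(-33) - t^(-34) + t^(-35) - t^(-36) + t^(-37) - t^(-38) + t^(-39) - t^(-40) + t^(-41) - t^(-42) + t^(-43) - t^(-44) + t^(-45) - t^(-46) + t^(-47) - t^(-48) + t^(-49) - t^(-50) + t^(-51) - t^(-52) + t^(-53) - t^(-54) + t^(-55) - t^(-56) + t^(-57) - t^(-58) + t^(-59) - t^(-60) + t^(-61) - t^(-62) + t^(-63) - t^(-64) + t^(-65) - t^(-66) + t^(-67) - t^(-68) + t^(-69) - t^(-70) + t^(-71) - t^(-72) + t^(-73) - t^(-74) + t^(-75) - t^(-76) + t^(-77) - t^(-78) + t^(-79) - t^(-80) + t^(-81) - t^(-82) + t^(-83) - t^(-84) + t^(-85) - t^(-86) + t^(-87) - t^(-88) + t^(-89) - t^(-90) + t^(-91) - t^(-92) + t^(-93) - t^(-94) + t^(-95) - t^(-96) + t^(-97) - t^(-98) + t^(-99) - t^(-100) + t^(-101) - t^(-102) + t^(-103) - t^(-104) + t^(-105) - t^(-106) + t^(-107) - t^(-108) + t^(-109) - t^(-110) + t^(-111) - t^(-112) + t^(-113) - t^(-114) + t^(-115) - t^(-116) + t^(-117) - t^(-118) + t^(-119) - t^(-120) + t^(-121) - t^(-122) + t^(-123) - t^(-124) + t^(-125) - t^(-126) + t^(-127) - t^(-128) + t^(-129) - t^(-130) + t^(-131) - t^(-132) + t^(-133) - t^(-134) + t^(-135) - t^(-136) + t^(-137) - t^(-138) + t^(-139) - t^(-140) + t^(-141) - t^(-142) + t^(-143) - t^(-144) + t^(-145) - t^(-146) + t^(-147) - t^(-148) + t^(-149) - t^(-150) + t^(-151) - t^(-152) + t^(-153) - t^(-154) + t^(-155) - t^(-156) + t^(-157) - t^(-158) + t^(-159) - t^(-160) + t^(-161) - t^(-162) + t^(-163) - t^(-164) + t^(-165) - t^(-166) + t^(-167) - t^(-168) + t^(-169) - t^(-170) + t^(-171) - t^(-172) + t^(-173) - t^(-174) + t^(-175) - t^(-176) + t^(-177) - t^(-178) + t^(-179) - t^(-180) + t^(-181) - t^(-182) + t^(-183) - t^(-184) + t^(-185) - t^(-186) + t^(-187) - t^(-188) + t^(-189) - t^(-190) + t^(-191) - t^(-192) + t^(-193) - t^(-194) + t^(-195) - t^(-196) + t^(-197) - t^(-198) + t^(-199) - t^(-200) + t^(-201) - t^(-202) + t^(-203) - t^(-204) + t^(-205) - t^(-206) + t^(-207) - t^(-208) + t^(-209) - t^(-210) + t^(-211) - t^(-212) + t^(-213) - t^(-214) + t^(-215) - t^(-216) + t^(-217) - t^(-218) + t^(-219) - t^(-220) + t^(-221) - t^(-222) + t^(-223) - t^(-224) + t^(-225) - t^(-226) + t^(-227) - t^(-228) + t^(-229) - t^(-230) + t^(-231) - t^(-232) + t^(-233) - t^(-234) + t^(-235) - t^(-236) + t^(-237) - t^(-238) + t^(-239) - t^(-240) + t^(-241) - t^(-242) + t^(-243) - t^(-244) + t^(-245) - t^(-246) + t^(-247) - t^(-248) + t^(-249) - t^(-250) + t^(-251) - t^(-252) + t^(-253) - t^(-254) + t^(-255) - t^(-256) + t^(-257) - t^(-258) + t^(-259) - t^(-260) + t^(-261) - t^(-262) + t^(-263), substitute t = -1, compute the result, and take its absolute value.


Step 1: The polynomial has 527 terms with alternating signs, exponents from 263 down to -263.
Step 2: Substitute t = -1. The i-th term has coefficient (-1)^i and exponent (m-i),
  so its value is (-1)^i * (-1)^(m-i) = (-1)^m = -1 for every i.
Step 3: All 527 terms equal -1, so Delta(-1) = 527 * (-1) = -527
Step 4: |Delta(-1)| = 527

527


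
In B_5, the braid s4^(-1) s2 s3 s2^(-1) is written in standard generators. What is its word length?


The word length counts the number of generators (including inverses).
Listing each generator: s4^(-1), s2, s3, s2^(-1)
There are 4 generators in this braid word.

4


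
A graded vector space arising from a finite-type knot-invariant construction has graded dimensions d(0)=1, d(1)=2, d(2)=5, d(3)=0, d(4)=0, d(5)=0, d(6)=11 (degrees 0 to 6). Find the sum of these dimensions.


Total dimension = d(0) + d(1) + ... + d(6)
= 1 + 2 + 5 + 0 + 0 + 0 + 11
= 19

19


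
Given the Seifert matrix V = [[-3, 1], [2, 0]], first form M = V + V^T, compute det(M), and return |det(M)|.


Step 1: Form V + V^T where V = [[-3, 1], [2, 0]]
  V^T = [[-3, 2], [1, 0]]
  V + V^T = [[-6, 3], [3, 0]]
Step 2: det(V + V^T) = (-6)*0 - 3*3
  = 0 - 9 = -9
Step 3: Knot determinant = |det(V + V^T)| = |-9| = 9

9


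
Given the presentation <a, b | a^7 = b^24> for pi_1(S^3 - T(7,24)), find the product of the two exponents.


The relation is a^7 = b^24.
Product of exponents = 7 * 24
= 168

168


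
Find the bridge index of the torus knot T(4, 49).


The bridge number of T(p,q) is min(p,q).
min(4, 49) = 4

4


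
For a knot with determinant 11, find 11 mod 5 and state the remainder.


Step 1: A knot is p-colorable if and only if p divides its determinant.
Step 2: Compute 11 mod 5.
11 = 2 * 5 + 1
Step 3: 11 mod 5 = 1
Step 4: The knot is 5-colorable: no

1


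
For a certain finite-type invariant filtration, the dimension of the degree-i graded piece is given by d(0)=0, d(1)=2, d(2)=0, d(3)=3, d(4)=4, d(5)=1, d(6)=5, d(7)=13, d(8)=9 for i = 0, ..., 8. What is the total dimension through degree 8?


Total dimension = d(0) + d(1) + ... + d(8)
= 0 + 2 + 0 + 3 + 4 + 1 + 5 + 13 + 9
= 37

37


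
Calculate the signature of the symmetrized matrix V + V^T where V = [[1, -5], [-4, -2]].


Step 1: V + V^T = [[2, -9], [-9, -4]]
Step 2: trace = -2, det = -89
Step 3: Discriminant = (-2)^2 - 4*(-89) = 360
Step 4: Eigenvalues: 8.48683, -10.4868
Step 5: Signature = (# positive eigenvalues) - (# negative eigenvalues) = 0

0


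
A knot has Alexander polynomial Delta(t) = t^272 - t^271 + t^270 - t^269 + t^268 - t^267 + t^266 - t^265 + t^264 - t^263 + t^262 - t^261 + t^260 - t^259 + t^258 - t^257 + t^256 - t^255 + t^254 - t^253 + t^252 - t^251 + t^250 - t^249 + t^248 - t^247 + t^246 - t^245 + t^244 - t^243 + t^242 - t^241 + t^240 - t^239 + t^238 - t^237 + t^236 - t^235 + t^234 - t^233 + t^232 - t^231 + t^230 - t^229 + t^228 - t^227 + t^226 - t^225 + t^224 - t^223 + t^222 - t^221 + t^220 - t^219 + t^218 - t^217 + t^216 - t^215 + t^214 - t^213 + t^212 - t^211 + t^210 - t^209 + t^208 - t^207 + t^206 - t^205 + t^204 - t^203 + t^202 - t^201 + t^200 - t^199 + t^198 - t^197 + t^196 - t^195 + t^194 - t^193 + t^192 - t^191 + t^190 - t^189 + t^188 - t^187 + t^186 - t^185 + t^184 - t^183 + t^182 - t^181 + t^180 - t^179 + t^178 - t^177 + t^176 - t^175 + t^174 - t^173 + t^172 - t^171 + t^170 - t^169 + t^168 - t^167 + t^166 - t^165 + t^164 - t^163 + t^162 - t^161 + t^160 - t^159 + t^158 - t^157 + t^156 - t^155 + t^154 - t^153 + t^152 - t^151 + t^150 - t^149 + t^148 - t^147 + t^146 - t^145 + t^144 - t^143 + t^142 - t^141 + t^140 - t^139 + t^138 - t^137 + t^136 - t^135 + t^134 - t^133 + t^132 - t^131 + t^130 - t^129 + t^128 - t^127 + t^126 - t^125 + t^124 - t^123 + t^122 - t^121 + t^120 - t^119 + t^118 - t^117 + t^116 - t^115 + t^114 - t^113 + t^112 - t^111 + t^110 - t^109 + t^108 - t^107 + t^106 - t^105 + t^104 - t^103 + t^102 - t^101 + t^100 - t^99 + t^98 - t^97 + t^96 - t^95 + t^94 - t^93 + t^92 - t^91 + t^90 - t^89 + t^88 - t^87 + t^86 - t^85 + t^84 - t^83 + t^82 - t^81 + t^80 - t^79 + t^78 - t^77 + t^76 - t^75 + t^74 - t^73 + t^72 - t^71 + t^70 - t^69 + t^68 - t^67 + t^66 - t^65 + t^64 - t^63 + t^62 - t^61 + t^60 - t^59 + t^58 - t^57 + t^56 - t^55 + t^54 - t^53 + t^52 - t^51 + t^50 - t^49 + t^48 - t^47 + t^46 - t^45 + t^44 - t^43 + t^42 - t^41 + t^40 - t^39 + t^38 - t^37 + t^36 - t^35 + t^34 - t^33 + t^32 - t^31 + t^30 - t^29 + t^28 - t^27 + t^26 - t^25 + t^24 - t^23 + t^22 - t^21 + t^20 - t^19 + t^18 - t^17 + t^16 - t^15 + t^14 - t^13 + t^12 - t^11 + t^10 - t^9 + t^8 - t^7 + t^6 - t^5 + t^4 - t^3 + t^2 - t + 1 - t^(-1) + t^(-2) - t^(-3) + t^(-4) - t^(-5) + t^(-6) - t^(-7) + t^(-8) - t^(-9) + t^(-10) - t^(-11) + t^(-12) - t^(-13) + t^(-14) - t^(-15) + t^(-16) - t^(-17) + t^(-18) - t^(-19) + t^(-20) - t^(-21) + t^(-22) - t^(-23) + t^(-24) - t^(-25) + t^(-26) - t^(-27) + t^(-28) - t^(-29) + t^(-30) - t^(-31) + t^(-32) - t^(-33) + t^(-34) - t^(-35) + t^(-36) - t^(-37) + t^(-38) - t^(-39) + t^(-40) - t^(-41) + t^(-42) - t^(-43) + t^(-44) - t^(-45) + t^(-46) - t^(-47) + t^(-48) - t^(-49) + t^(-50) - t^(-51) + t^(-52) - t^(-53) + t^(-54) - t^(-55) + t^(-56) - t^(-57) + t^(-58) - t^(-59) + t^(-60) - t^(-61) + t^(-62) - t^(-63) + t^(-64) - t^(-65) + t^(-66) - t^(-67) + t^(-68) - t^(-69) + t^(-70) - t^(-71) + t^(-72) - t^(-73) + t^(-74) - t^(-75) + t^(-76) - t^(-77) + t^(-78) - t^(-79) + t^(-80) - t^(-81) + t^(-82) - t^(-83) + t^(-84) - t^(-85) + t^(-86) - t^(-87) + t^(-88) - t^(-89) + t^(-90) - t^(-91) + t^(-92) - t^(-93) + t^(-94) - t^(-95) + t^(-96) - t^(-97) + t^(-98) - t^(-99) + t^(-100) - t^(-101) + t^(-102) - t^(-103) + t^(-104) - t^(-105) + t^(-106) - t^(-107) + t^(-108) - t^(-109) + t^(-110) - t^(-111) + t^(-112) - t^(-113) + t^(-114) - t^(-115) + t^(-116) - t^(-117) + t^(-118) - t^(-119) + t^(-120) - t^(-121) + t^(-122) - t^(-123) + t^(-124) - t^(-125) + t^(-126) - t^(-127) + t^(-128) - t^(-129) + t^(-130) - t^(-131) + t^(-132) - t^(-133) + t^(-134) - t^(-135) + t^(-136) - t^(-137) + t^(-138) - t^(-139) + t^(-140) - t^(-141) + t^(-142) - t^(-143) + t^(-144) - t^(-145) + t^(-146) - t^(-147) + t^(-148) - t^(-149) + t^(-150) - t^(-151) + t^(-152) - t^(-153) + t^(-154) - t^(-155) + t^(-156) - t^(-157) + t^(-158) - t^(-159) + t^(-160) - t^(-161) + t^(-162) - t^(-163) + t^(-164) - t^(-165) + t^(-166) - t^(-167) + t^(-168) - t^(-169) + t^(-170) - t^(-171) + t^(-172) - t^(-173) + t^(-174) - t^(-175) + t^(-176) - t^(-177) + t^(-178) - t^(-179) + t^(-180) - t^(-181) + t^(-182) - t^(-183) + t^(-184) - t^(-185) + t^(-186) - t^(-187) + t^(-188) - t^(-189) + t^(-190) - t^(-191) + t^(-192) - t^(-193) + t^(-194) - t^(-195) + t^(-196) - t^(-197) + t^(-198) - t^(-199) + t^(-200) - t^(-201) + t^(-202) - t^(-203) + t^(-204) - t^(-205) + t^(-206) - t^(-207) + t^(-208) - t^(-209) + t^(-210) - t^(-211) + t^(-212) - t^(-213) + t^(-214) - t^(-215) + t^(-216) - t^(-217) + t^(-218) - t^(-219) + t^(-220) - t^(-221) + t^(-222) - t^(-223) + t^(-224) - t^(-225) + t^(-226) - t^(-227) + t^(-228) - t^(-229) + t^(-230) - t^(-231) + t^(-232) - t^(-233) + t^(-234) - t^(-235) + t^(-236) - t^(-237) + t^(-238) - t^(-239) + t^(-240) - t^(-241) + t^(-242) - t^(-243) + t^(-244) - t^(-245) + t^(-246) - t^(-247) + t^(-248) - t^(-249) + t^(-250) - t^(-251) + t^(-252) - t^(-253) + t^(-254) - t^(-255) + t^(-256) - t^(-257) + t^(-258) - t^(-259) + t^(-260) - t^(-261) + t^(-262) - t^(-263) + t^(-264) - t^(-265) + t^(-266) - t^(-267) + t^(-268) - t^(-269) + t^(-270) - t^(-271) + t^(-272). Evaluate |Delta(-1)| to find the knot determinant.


Step 1: The polynomial has 545 terms with alternating signs, exponents from 272 down to -272.
Step 2: Substitute t = -1. The i-th term has coefficient (-1)^i and exponent (m-i),
  so its value is (-1)^i * (-1)^(m-i) = (-1)^m = 1 for every i.
Step 3: All 545 terms equal 1, so Delta(-1) = 545 * (1) = 545
Step 4: |Delta(-1)| = 545

545


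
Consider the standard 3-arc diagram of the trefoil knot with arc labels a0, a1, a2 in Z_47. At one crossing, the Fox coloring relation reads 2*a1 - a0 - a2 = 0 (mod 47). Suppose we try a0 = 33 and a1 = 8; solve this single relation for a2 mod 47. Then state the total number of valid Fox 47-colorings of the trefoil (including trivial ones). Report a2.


Step 1: Apply the given crossing relation 2*a1 - a0 - a2 = 0 (mod 47).
  a2 = 2*a1 - a0 mod 47
  a2 = 2*8 - 33 mod 47
  a2 = 16 - 33 mod 47
  a2 = -17 mod 47 = 30
Step 2: The trefoil has determinant 3.
  Number of Fox p-colorings (p prime) is p^2 if p = 3, else p.
  Since 47 does not divide 3, only trivial (constant) colorings exist.
  (So the trial a0 = 33, a1 = 8 with a0 != a1 does NOT extend to a valid coloring of the whole trefoil: the other two crossing relations require 3*(a1 - a0) = 0 (mod 47), which fails.)
  Total colorings = 47
Step 3: a2 = 30, total Fox 47-colorings = 47

30


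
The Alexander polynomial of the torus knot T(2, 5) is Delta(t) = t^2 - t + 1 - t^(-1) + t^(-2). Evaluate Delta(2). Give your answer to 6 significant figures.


Substituting t = 2 into Delta(t) = t^2 - t + 1 - t^(-1) + t^(-2):
Term values: (4) + (-2) + (1) + (-0.5) + (0.25)
Sum = 2.75
Rounded to 6 significant figures: 2.75

2.75


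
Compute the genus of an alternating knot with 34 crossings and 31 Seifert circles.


For alternating knots, g = (c - s + 1)/2.
= (34 - 31 + 1)/2
= 4/2 = 2

2


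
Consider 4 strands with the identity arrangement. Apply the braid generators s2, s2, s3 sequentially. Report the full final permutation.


Starting with identity [1, 2, 3, 4].
Apply generators in sequence:
  After s2: [1, 3, 2, 4]
  After s2: [1, 2, 3, 4]
  After s3: [1, 2, 4, 3]
Final permutation: [1, 2, 4, 3]

[1, 2, 4, 3]


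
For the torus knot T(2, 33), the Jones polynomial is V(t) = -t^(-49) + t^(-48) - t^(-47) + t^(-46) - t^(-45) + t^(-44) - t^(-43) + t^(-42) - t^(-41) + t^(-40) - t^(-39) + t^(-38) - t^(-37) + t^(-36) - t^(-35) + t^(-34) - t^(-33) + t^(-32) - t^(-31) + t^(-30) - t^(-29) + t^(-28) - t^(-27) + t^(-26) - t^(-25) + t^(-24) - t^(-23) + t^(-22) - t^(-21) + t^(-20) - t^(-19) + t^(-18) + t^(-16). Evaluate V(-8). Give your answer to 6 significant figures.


Substituting t = -8 into V(t) = -t^(-49) + t^(-48) - t^(-47) + t^(-46) - t^(-45) + t^(-44) - t^(-43) + t^(-42) - t^(-41) + t^(-40) - t^(-39) + t^(-38) - t^(-37) + t^(-36) - t^(-35) + t^(-34) - t^(-33) + t^(-32) - t^(-31) + t^(-30) - t^(-29) + t^(-28) - t^(-27) + t^(-26) - t^(-25) + t^(-24) - t^(-23) + t^(-22) - t^(-21) + t^(-20) - t^(-19) + t^(-18) + t^(-16):
  (-)t^(-49) = 5.60519e-45
  (+)t^(-48) = 4.48416e-44
  (-)t^(-47) = 3.58732e-43
  (+)t^(-46) = 2.86986e-42
  (-)t^(-45) = 2.29589e-41
  (+)t^(-44) = 1.83671e-40
  (-)t^(-43) = 1.46937e-39
  (+)t^(-42) = 1.17549e-38
  (-)t^(-41) = 9.40395e-38
  (+)t^(-40) = 7.52316e-37
  (-)t^(-39) = 6.01853e-36
  (+)t^(-38) = 4.81482e-35
  (-)t^(-37) = 3.85186e-34
  (+)t^(-36) = 3.08149e-33
  (-)t^(-35) = 2.46519e-32
  (+)t^(-34) = 1.97215e-31
  (-)t^(-33) = 1.57772e-30
  (+)t^(-32) = 1.26218e-29
  (-)t^(-31) = 1.00974e-28
  (+)t^(-30) = 8.07794e-28
  (-)t^(-29) = 6.46235e-27
  (+)t^(-28) = 5.16988e-26
  (-)t^(-27) = 4.1359e-25
  (+)t^(-26) = 3.30872e-24
  (-)t^(-25) = 2.64698e-23
  (+)t^(-24) = 2.11758e-22
  (-)t^(-23) = 1.69407e-21
  (+)t^(-22) = 1.35525e-20
  (-)t^(-21) = 1.0842e-19
  (+)t^(-20) = 8.67362e-19
  (-)t^(-19) = 6.93889e-18
  (+)t^(-18) = 5.55112e-17
  (+)t^(-16) = 3.55271e-15
Sum = (5.60519e-45) + (4.48416e-44) + (3.58732e-43) + (2.86986e-42) + (2.29589e-41) + (1.83671e-40) + (1.46937e-39) + (1.17549e-38) + (9.40395e-38) + (7.52316e-37) + (6.01853e-36) + (4.81482e-35) + (3.85186e-34) + (3.08149e-33) + (2.46519e-32) + (1.97215e-31) + (1.57772e-30) + (1.26218e-29) + (1.00974e-28) + (8.07794e-28) + (6.46235e-27) + (5.16988e-26) + (4.1359e-25) + (3.30872e-24) + (2.64698e-23) + (2.11758e-22) + (1.69407e-21) + (1.35525e-20) + (1.0842e-19) + (8.67362e-19) + (6.93889e-18) + (5.55112e-17) + (3.55271e-15)
= 3.616154994e-15
Rounded to 6 significant figures: 3.61615e-15

3.61615e-15


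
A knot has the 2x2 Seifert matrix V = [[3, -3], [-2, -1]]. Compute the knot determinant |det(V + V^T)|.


Step 1: Form V + V^T where V = [[3, -3], [-2, -1]]
  V^T = [[3, -2], [-3, -1]]
  V + V^T = [[6, -5], [-5, -2]]
Step 2: det(V + V^T) = 6*(-2) - (-5)*(-5)
  = -12 - 25 = -37
Step 3: Knot determinant = |det(V + V^T)| = |-37| = 37

37


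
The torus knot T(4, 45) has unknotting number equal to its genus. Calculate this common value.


For a torus knot T(p,q), both the unknotting number and genus equal (p-1)(q-1)/2.
= (4-1)(45-1)/2
= 3*44/2
= 132/2 = 66

66


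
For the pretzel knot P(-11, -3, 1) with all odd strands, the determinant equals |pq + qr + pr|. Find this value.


Step 1: Compute pq + qr + pr.
pq = (-11)*(-3) = 33
qr = (-3)*1 = -3
pr = (-11)*1 = -11
pq + qr + pr = 33 + (-3) + (-11) = 19
Step 2: Take absolute value.
det(P(-11,-3,1)) = |19| = 19

19


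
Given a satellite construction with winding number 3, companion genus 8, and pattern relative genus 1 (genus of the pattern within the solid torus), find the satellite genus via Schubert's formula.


Schubert: g(satellite) = g_rel(pattern) + |winding| * g(companion),
where g_rel(pattern) is the genus of the pattern relative to the solid torus.
= 1 + 3 * 8
= 1 + 24 = 25

25


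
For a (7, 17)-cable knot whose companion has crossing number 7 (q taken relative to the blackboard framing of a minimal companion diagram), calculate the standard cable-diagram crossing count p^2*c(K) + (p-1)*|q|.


Step 1: Each of the c(K) crossings of the companion diagram becomes p*p = p^2 crossings among the p parallel strands, and each of the |q| twists s_1 s_2 ... s_(p-1) adds (p-1) crossings.
  Crossings = p^2 * c(K) + (p-1)*|q|
Step 2: = 7^2 * 7 + (7-1)*17
Step 3: = 49*7 + 6*17
Step 4: = 343 + 102 = 445

445


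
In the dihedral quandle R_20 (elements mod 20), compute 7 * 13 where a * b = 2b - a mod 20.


7 * 13 = 2*13 - 7 mod 20
= 26 - 7 mod 20
= 19 mod 20 = 19

19


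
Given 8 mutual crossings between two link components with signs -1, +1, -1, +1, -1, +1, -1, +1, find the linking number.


Step 1: Count positive crossings: 4
Step 2: Count negative crossings: 4
Step 3: Sum of signs = 4 - 4 = 0
Step 4: Linking number = sum/2 = 0/2 = 0

0


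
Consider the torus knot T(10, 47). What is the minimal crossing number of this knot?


For a torus knot T(p, q) with gcd(p,q)=1,
the crossing number is min(p*(q-1), q*(p-1)).
p*(q-1) = 10*46 = 460
q*(p-1) = 47*9 = 423
min(460, 423) = 423

423


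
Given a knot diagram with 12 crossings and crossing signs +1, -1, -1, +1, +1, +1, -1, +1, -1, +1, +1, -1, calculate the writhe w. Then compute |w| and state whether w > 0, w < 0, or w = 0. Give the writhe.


Step 1: Count positive crossings (+1).
Positive crossings: 7
Step 2: Count negative crossings (-1).
Negative crossings: 5
Step 3: Writhe = (positive) - (negative)
w = 7 - 5 = 2
Step 4: |w| = 2, and w is positive

2


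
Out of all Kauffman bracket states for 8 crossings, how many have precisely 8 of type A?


We choose which 8 of 8 crossings get A-smoothings.
C(8, 8) = 8! / (8! * 0!)
= 1

1


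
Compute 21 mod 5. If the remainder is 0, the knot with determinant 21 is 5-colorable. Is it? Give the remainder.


Step 1: A knot is p-colorable if and only if p divides its determinant.
Step 2: Compute 21 mod 5.
21 = 4 * 5 + 1
Step 3: 21 mod 5 = 1
Step 4: The knot is 5-colorable: no

1


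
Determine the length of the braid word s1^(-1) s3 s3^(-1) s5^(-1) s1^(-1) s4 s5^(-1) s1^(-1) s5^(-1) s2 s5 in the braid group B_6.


The word length counts the number of generators (including inverses).
Listing each generator: s1^(-1), s3, s3^(-1), s5^(-1), s1^(-1), s4, s5^(-1), s1^(-1), s5^(-1), s2, s5
There are 11 generators in this braid word.

11


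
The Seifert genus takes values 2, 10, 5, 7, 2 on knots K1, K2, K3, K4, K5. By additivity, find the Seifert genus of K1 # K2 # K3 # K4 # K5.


The Seifert genus is additive under connected sum.
Seifert genus(K1 # K2 # K3 # K4 # K5) = (2) + (10) + (5) + (7) + (2)
= 26

26


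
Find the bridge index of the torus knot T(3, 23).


The bridge number of T(p,q) is min(p,q).
min(3, 23) = 3

3


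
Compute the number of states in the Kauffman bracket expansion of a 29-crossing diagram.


Each crossing contributes 2 choices (A-smoothing or B-smoothing).
Total states = 2^29 = 536870912

536870912


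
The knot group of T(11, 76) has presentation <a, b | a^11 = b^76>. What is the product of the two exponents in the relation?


The relation is a^11 = b^76.
Product of exponents = 11 * 76
= 836

836


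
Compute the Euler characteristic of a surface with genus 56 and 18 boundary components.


chi = 2 - 2g - b
= 2 - 2*56 - 18
= 2 - 112 - 18 = -128

-128


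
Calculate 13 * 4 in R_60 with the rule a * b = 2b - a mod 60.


13 * 4 = 2*4 - 13 mod 60
= 8 - 13 mod 60
= -5 mod 60 = 55

55


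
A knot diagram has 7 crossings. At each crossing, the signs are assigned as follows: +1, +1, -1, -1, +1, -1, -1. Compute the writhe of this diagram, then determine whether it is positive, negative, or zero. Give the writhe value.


Step 1: Count positive crossings (+1).
Positive crossings: 3
Step 2: Count negative crossings (-1).
Negative crossings: 4
Step 3: Writhe = (positive) - (negative)
w = 3 - 4 = -1
Step 4: |w| = 1, and w is negative

-1


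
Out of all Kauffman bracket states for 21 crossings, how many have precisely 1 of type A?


We choose which 1 of 21 crossings get A-smoothings.
C(21, 1) = 21! / (1! * 20!)
= 21

21


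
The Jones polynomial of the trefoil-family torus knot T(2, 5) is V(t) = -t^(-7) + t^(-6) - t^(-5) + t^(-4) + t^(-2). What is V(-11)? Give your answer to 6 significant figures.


Substituting t = -11 into V(t) = -t^(-7) + t^(-6) - t^(-5) + t^(-4) + t^(-2):
  (-)t^(-7) = 5.13158e-08
  (+)t^(-6) = 5.64474e-07
  (-)t^(-5) = 6.20921e-06
  (+)t^(-4) = 6.83013e-05
  (+)t^(-2) = 0.00826446
Sum = (5.13158e-08) + (5.64474e-07) + (6.20921e-06) + (6.83013e-05) + (0.00826446)
= 0.008339589158
Rounded to 6 significant figures: 0.00833959

0.00833959


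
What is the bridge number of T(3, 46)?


The bridge number of T(p,q) is min(p,q).
min(3, 46) = 3

3


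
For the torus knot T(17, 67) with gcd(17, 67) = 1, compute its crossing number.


For a torus knot T(p, q) with gcd(p,q)=1,
the crossing number is min(p*(q-1), q*(p-1)).
p*(q-1) = 17*66 = 1122
q*(p-1) = 67*16 = 1072
min(1122, 1072) = 1072

1072


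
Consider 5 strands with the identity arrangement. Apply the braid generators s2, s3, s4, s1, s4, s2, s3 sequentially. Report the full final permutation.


Starting with identity [1, 2, 3, 4, 5].
Apply generators in sequence:
  After s2: [1, 3, 2, 4, 5]
  After s3: [1, 3, 4, 2, 5]
  After s4: [1, 3, 4, 5, 2]
  After s1: [3, 1, 4, 5, 2]
  After s4: [3, 1, 4, 2, 5]
  After s2: [3, 4, 1, 2, 5]
  After s3: [3, 4, 2, 1, 5]
Final permutation: [3, 4, 2, 1, 5]

[3, 4, 2, 1, 5]


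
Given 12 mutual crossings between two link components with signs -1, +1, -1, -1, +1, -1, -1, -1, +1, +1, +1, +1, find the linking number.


Step 1: Count positive crossings: 6
Step 2: Count negative crossings: 6
Step 3: Sum of signs = 6 - 6 = 0
Step 4: Linking number = sum/2 = 0/2 = 0

0


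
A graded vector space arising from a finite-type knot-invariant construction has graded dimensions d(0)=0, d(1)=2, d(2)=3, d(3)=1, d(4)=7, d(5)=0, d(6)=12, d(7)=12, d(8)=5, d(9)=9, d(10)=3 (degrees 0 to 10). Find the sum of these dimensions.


Total dimension = d(0) + d(1) + ... + d(10)
= 0 + 2 + 3 + 1 + 7 + 0 + 12 + 12 + 5 + 9 + 3
= 54

54


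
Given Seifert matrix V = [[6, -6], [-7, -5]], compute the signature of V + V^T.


Step 1: V + V^T = [[12, -13], [-13, -10]]
Step 2: trace = 2, det = -289
Step 3: Discriminant = 2^2 - 4*(-289) = 1160
Step 4: Eigenvalues: 18.0294, -16.0294
Step 5: Signature = (# positive eigenvalues) - (# negative eigenvalues) = 0

0


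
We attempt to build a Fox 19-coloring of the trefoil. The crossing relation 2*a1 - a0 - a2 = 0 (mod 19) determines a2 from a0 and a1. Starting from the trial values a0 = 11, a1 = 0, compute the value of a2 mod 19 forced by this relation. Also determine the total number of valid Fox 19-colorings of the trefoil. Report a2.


Step 1: Apply the given crossing relation 2*a1 - a0 - a2 = 0 (mod 19).
  a2 = 2*a1 - a0 mod 19
  a2 = 2*0 - 11 mod 19
  a2 = 0 - 11 mod 19
  a2 = -11 mod 19 = 8
Step 2: The trefoil has determinant 3.
  Number of Fox p-colorings (p prime) is p^2 if p = 3, else p.
  Since 19 does not divide 3, only trivial (constant) colorings exist.
  (So the trial a0 = 11, a1 = 0 with a0 != a1 does NOT extend to a valid coloring of the whole trefoil: the other two crossing relations require 3*(a1 - a0) = 0 (mod 19), which fails.)
  Total colorings = 19
Step 3: a2 = 8, total Fox 19-colorings = 19

8


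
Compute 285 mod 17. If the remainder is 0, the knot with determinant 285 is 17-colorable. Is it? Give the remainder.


Step 1: A knot is p-colorable if and only if p divides its determinant.
Step 2: Compute 285 mod 17.
285 = 16 * 17 + 13
Step 3: 285 mod 17 = 13
Step 4: The knot is 17-colorable: no

13


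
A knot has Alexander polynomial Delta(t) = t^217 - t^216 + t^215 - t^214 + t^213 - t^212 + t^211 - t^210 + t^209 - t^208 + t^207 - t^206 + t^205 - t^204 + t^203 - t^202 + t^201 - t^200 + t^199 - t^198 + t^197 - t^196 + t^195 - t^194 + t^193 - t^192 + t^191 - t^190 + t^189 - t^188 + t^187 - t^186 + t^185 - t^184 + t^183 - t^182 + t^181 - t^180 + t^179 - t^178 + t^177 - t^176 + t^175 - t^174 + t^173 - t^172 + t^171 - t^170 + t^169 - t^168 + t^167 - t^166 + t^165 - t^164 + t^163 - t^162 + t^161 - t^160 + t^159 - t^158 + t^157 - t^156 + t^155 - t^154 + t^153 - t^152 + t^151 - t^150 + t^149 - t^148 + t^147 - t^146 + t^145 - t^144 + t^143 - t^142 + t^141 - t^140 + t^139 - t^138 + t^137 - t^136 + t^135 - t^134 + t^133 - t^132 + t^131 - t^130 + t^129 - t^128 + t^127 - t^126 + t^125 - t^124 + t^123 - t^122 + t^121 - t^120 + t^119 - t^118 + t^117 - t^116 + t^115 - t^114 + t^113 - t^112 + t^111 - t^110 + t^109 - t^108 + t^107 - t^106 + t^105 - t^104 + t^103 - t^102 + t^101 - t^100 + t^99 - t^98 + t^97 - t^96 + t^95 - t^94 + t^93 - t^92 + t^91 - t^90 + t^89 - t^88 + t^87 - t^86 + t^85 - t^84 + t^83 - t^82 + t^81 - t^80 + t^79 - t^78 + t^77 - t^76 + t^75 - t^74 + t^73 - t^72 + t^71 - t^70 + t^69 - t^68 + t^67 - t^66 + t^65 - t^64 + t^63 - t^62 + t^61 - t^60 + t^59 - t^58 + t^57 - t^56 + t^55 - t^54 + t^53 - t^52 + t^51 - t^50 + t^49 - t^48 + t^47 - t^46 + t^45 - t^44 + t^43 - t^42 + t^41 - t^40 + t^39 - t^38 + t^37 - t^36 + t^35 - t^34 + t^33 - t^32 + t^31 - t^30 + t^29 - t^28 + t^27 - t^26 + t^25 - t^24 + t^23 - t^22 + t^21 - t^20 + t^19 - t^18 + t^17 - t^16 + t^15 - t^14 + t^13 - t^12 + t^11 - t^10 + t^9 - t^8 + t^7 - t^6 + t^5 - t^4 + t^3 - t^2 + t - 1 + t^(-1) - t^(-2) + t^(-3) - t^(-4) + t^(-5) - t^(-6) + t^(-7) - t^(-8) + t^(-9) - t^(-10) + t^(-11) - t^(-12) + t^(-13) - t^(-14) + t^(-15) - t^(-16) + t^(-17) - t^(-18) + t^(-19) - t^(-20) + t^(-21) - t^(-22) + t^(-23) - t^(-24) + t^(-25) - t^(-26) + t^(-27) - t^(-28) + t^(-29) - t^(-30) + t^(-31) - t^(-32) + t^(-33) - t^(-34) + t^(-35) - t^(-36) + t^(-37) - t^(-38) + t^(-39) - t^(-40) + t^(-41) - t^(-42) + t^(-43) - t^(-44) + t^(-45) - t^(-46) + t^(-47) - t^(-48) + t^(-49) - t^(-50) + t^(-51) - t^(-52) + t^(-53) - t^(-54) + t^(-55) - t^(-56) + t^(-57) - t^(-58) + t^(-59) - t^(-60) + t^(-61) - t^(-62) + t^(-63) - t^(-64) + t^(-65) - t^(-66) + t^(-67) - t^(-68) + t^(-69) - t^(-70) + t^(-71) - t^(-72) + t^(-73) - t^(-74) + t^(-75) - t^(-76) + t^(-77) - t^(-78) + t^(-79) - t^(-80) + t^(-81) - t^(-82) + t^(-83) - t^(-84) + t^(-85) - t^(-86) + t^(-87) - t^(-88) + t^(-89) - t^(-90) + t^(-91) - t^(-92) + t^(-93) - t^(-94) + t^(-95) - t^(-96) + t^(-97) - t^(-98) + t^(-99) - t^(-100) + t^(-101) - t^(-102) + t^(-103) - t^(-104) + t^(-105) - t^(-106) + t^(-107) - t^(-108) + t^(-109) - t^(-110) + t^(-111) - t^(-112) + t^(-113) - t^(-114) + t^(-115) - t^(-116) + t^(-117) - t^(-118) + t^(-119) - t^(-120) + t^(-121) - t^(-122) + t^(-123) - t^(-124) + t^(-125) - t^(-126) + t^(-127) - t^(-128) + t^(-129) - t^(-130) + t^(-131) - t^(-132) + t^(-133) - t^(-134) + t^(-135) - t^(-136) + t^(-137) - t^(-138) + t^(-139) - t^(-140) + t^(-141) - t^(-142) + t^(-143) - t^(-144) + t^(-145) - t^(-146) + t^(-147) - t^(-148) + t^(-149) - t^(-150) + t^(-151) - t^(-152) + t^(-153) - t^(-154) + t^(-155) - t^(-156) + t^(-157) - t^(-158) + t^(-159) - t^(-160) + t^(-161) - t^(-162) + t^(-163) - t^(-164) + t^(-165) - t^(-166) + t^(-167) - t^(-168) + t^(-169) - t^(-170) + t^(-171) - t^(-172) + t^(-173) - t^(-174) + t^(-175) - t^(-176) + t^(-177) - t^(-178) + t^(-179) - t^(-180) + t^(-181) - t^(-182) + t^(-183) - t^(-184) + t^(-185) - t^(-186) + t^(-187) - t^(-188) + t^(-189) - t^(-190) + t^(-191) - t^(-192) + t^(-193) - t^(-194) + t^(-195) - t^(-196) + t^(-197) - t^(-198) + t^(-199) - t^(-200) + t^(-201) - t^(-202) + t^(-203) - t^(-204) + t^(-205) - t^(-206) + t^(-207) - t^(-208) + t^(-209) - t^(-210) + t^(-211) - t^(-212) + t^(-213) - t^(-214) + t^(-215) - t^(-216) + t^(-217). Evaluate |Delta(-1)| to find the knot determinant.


Step 1: The polynomial has 435 terms with alternating signs, exponents from 217 down to -217.
Step 2: Substitute t = -1. The i-th term has coefficient (-1)^i and exponent (m-i),
  so its value is (-1)^i * (-1)^(m-i) = (-1)^m = -1 for every i.
Step 3: All 435 terms equal -1, so Delta(-1) = 435 * (-1) = -435
Step 4: |Delta(-1)| = 435

435


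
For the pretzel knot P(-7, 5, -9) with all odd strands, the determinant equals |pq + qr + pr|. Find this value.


Step 1: Compute pq + qr + pr.
pq = (-7)*5 = -35
qr = 5*(-9) = -45
pr = (-7)*(-9) = 63
pq + qr + pr = -35 + (-45) + 63 = -17
Step 2: Take absolute value.
det(P(-7,5,-9)) = |-17| = 17

17


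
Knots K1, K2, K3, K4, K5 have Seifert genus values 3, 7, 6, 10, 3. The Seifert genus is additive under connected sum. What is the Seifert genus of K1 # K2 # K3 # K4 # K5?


The Seifert genus is additive under connected sum.
Seifert genus(K1 # K2 # K3 # K4 # K5) = (3) + (7) + (6) + (10) + (3)
= 29

29


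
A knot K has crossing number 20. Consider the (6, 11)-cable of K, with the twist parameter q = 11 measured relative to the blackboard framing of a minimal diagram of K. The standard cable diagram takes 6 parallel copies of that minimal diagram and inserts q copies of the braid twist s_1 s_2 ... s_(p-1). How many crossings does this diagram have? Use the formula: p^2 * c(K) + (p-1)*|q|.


Step 1: Each of the c(K) crossings of the companion diagram becomes p*p = p^2 crossings among the p parallel strands, and each of the |q| twists s_1 s_2 ... s_(p-1) adds (p-1) crossings.
  Crossings = p^2 * c(K) + (p-1)*|q|
Step 2: = 6^2 * 20 + (6-1)*11
Step 3: = 36*20 + 5*11
Step 4: = 720 + 55 = 775

775


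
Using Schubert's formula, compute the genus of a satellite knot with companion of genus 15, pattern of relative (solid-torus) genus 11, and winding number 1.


Schubert: g(satellite) = g_rel(pattern) + |winding| * g(companion),
where g_rel(pattern) is the genus of the pattern relative to the solid torus.
= 11 + 1 * 15
= 11 + 15 = 26

26


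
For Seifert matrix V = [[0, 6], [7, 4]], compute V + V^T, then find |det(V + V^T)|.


Step 1: Form V + V^T where V = [[0, 6], [7, 4]]
  V^T = [[0, 7], [6, 4]]
  V + V^T = [[0, 13], [13, 8]]
Step 2: det(V + V^T) = 0*8 - 13*13
  = 0 - 169 = -169
Step 3: Knot determinant = |det(V + V^T)| = |-169| = 169

169


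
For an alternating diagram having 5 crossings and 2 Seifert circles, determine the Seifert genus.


For alternating knots, g = (c - s + 1)/2.
= (5 - 2 + 1)/2
= 4/2 = 2

2


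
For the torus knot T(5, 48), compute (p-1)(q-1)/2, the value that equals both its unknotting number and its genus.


For a torus knot T(p,q), both the unknotting number and genus equal (p-1)(q-1)/2.
= (5-1)(48-1)/2
= 4*47/2
= 188/2 = 94

94


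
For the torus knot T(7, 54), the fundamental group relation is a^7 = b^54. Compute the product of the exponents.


The relation is a^7 = b^54.
Product of exponents = 7 * 54
= 378

378


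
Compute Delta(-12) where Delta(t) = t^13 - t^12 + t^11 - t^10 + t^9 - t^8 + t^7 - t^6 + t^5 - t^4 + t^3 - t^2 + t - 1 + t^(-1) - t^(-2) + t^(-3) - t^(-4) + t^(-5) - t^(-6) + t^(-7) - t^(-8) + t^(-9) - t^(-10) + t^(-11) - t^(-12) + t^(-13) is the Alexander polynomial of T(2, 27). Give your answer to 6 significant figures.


Substituting t = -12 into Delta(t) = t^13 - t^12 + t^11 - t^10 + t^9 - t^8 + t^7 - t^6 + t^5 - t^4 + t^3 - t^2 + t - 1 + t^(-1) - t^(-2) + t^(-3) - t^(-4) + t^(-5) - t^(-6) + t^(-7) - t^(-8) + t^(-9) - t^(-10) + t^(-11) - t^(-12) + t^(-13):
Term values: (-106993205379072) + (-8916100448256) + (-743008370688) + (-61917364224) + (-5159780352) + (-429981696) + (-35831808) + (-2985984) + (-248832) + (-20736) + (-1728) + (-144) + (-12) + (-1) + (-0.0833333) + (-0.00694444) + (-0.000578704) + (-4.82253e-05) + (-4.01878e-06) + (-3.34898e-07) + (-2.79082e-08) + (-2.32568e-09) + (-1.93807e-10) + (-1.61506e-11) + (-1.34588e-12) + (-1.12157e-13) + (-9.34639e-15)
Sum = -1.167198604e+14
Rounded to 6 significant figures: -1.1672e+14

-1.1672e+14


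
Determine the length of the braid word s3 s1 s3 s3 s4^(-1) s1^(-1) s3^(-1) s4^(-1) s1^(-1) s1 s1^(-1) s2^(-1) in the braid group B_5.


The word length counts the number of generators (including inverses).
Listing each generator: s3, s1, s3, s3, s4^(-1), s1^(-1), s3^(-1), s4^(-1), s1^(-1), s1, s1^(-1), s2^(-1)
There are 12 generators in this braid word.

12


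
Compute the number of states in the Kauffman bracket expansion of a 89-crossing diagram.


Each crossing contributes 2 choices (A-smoothing or B-smoothing).
Total states = 2^89 = 618970019642690137449562112

618970019642690137449562112


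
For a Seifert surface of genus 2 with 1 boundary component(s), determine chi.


chi = 2 - 2g - b
= 2 - 2*2 - 1
= 2 - 4 - 1 = -3

-3


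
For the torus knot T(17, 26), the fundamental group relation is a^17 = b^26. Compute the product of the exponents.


The relation is a^17 = b^26.
Product of exponents = 17 * 26
= 442

442


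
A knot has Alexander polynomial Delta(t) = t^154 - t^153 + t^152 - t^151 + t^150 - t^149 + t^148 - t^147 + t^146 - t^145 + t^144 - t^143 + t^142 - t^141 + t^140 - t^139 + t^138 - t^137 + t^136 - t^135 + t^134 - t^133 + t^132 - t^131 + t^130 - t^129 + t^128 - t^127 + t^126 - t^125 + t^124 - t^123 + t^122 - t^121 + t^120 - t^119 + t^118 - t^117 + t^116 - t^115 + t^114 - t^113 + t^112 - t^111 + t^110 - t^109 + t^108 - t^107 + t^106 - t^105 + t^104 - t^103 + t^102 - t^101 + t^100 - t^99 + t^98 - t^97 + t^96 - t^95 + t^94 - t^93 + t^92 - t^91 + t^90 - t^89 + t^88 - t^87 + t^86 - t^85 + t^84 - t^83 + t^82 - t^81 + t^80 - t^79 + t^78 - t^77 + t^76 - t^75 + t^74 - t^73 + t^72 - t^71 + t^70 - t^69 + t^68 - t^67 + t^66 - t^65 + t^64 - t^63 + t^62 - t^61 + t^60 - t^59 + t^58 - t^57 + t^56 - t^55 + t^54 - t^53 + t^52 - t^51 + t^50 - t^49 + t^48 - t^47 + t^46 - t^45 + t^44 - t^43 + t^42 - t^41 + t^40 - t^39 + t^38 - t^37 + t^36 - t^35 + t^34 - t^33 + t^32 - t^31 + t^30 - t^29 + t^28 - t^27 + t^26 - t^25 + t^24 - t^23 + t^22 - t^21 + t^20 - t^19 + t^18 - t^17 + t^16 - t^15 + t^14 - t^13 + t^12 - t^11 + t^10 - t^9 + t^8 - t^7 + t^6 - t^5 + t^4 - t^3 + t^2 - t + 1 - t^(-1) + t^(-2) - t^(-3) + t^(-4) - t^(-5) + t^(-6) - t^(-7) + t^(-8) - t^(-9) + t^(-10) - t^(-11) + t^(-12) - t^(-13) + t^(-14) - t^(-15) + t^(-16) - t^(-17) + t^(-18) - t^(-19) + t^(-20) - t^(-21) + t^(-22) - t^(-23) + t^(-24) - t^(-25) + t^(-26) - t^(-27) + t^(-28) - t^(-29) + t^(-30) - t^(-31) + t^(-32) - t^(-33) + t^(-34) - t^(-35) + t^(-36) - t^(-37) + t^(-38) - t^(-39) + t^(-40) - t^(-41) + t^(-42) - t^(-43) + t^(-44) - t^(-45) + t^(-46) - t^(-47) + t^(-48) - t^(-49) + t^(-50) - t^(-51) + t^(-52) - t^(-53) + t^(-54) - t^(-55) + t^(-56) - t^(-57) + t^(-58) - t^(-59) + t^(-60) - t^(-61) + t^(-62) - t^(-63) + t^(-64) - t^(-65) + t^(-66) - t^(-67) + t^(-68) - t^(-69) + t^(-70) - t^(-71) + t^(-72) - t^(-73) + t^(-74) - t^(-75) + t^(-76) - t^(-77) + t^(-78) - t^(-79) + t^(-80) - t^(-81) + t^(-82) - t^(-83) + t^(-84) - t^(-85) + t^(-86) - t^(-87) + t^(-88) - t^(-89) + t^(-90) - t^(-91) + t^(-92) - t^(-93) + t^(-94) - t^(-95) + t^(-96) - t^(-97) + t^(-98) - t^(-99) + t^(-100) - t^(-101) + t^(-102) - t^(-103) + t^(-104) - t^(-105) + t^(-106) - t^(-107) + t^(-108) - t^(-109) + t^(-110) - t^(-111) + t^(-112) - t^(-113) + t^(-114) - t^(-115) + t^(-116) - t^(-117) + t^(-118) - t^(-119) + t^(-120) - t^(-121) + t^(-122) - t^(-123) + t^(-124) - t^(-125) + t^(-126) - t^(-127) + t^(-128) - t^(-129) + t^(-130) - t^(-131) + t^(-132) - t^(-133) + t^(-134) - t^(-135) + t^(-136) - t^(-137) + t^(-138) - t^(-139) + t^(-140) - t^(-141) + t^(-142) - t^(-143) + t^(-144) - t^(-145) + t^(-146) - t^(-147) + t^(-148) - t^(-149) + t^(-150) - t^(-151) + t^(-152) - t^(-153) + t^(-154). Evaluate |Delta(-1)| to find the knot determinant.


Step 1: The polynomial has 309 terms with alternating signs, exponents from 154 down to -154.
Step 2: Substitute t = -1. The i-th term has coefficient (-1)^i and exponent (m-i),
  so its value is (-1)^i * (-1)^(m-i) = (-1)^m = 1 for every i.
Step 3: All 309 terms equal 1, so Delta(-1) = 309 * (1) = 309
Step 4: |Delta(-1)| = 309

309
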